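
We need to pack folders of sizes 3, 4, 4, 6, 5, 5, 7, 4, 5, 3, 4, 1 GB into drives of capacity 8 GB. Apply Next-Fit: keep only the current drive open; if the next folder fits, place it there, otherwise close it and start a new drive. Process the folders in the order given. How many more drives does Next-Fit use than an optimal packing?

Next-Fit: [3,4] [4] [6] [5] [5] [7] [4] [5,3] [4,1] → 9 drives.
Total size 51 GB; any packing needs at least ⌈51/8⌉ = 7 drives.
An optimal packing achieves that bound: [7,1] [6] [5,3] [5,3] [5] [4,4] [4,4] → 7 drives.
Excess: 9 − 7 = 2.

2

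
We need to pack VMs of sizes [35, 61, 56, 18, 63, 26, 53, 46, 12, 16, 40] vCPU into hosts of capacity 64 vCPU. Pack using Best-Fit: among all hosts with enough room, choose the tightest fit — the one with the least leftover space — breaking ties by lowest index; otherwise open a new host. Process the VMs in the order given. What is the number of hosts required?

host 1: place 35 vCPU, 29 vCPU left
host 2: place 61 vCPU, 3 vCPU left
host 3: place 56 vCPU, 8 vCPU left
host 1: place 18 vCPU, 11 vCPU left
host 4: place 63 vCPU, 1 vCPU left
host 5: place 26 vCPU, 38 vCPU left
host 6: place 53 vCPU, 11 vCPU left
host 7: place 46 vCPU, 18 vCPU left
host 7: place 12 vCPU, 6 vCPU left
host 5: place 16 vCPU, 22 vCPU left
host 8: place 40 vCPU, 24 vCPU left

8 hosts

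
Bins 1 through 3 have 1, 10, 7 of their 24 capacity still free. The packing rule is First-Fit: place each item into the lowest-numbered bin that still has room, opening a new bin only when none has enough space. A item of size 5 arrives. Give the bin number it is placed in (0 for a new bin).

2

Bins with room: bin 2 (10), bin 3 (7).
The first with room is bin 2.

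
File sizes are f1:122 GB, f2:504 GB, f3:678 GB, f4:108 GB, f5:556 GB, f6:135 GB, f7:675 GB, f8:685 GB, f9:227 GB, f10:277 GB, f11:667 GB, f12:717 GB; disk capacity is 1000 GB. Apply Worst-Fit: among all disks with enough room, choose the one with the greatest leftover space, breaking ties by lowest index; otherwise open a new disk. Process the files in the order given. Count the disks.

7

f1 (122 GB) → disk 1 (remaining 878 GB)
f2 (504 GB) → disk 1 (remaining 374 GB)
f3 (678 GB) → disk 2 (remaining 322 GB)
f4 (108 GB) → disk 1 (remaining 266 GB)
f5 (556 GB) → disk 3 (remaining 444 GB)
f6 (135 GB) → disk 3 (remaining 309 GB)
f7 (675 GB) → disk 4 (remaining 325 GB)
f8 (685 GB) → disk 5 (remaining 315 GB)
f9 (227 GB) → disk 4 (remaining 98 GB)
f10 (277 GB) → disk 2 (remaining 45 GB)
f11 (667 GB) → disk 6 (remaining 333 GB)
f12 (717 GB) → disk 7 (remaining 283 GB)
Final disks: [122,504,108] [678,277] [556,135] [675,227] [685] [667] [717].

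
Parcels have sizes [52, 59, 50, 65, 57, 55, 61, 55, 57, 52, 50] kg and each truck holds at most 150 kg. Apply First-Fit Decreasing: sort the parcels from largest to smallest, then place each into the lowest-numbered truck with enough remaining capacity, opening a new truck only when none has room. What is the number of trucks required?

Sorted descending: 65, 61, 59, 57, 57, 55, 55, 52, 52, 50, 50.
truck 1: place 65 kg, 85 kg left
truck 1: place 61 kg, 24 kg left
truck 2: place 59 kg, 91 kg left
truck 2: place 57 kg, 34 kg left
truck 3: place 57 kg, 93 kg left
truck 3: place 55 kg, 38 kg left
truck 4: place 55 kg, 95 kg left
truck 4: place 52 kg, 43 kg left
truck 5: place 52 kg, 98 kg left
truck 5: place 50 kg, 48 kg left
truck 6: place 50 kg, 100 kg left

6 trucks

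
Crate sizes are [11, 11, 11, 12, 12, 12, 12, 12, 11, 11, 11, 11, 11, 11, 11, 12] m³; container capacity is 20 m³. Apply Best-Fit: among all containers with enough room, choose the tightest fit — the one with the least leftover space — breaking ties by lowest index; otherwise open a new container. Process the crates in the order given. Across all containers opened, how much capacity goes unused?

11 m³ → container 1 (remaining 9 m³)
11 m³ → container 2 (remaining 9 m³)
11 m³ → container 3 (remaining 9 m³)
12 m³ → container 4 (remaining 8 m³)
12 m³ → container 5 (remaining 8 m³)
12 m³ → container 6 (remaining 8 m³)
12 m³ → container 7 (remaining 8 m³)
12 m³ → container 8 (remaining 8 m³)
11 m³ → container 9 (remaining 9 m³)
11 m³ → container 10 (remaining 9 m³)
11 m³ → container 11 (remaining 9 m³)
11 m³ → container 12 (remaining 9 m³)
11 m³ → container 13 (remaining 9 m³)
11 m³ → container 14 (remaining 9 m³)
11 m³ → container 15 (remaining 9 m³)
12 m³ → container 16 (remaining 8 m³)
16 containers × 20 m³ = 320 m³; used 182 m³; unused 138 m³.

138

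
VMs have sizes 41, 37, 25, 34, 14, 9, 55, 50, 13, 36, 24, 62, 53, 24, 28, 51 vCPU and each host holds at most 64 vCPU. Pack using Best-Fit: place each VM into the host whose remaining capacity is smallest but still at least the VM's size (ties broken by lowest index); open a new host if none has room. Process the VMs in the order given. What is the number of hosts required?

host 1: place 41 vCPU, 23 vCPU left
host 2: place 37 vCPU, 27 vCPU left
host 2: place 25 vCPU, 2 vCPU left
host 3: place 34 vCPU, 30 vCPU left
host 1: place 14 vCPU, 9 vCPU left
host 1: place 9 vCPU, 0 vCPU left
host 4: place 55 vCPU, 9 vCPU left
host 5: place 50 vCPU, 14 vCPU left
host 5: place 13 vCPU, 1 vCPU left
host 6: place 36 vCPU, 28 vCPU left
host 6: place 24 vCPU, 4 vCPU left
host 7: place 62 vCPU, 2 vCPU left
host 8: place 53 vCPU, 11 vCPU left
host 3: place 24 vCPU, 6 vCPU left
host 9: place 28 vCPU, 36 vCPU left
host 10: place 51 vCPU, 13 vCPU left

10 hosts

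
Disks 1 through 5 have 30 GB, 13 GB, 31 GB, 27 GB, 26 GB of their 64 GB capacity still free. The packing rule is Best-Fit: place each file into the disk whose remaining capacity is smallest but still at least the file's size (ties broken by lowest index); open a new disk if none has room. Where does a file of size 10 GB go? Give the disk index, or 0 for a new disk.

Disks with room: disk 1 (30 GB), disk 2 (13 GB), disk 3 (31 GB), disk 4 (27 GB), disk 5 (26 GB).
Tightest fit is disk 2 with 13 GB free.

2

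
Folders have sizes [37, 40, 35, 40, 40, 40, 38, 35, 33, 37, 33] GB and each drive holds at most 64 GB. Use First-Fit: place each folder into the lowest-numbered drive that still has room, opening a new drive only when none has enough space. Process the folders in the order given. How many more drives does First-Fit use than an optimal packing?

First-Fit: [37] [40] [35] [40] [40] [40] [38] [35] [33] [37] [33] → 11 drives.
11 folders exceed 32 GB (half the capacity), and no two of those can share a drive, so at least 11 drives are needed.
So 11 is already optimal.

0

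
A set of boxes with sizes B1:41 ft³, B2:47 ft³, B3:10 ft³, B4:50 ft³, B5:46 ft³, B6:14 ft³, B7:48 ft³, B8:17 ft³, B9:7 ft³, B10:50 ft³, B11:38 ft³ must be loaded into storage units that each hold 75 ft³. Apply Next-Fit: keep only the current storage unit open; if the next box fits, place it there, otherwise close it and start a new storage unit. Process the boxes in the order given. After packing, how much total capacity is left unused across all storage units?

157

storage unit 1: place B1 (41 ft³), 34 ft³ left
storage unit 2: place B2 (47 ft³), 28 ft³ left
storage unit 2: place B3 (10 ft³), 18 ft³ left
storage unit 3: place B4 (50 ft³), 25 ft³ left
storage unit 4: place B5 (46 ft³), 29 ft³ left
storage unit 4: place B6 (14 ft³), 15 ft³ left
storage unit 5: place B7 (48 ft³), 27 ft³ left
storage unit 5: place B8 (17 ft³), 10 ft³ left
storage unit 5: place B9 (7 ft³), 3 ft³ left
storage unit 6: place B10 (50 ft³), 25 ft³ left
storage unit 7: place B11 (38 ft³), 37 ft³ left
7 storage units × 75 ft³ = 525 ft³; used 368 ft³; unused 157 ft³.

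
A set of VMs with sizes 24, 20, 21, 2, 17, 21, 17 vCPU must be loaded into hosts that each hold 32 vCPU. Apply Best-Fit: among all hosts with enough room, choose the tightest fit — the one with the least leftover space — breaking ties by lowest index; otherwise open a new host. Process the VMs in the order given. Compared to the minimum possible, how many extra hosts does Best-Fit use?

Best-Fit: [24,2] [20] [21] [17] [21] [17] → 6 hosts.
6 VMs exceed 16 vCPU (half the capacity), and no two of those can share a host, so at least 6 hosts are needed.
So 6 is already optimal.

0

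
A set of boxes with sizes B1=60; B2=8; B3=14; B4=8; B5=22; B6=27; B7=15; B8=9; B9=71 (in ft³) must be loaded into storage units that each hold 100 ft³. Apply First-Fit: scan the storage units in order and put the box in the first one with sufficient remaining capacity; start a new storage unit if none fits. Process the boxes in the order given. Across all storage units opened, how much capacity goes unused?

Put B1 (60 ft³) in storage unit 1; 40 ft³ remain.
Put B2 (8 ft³) in storage unit 1; 32 ft³ remain.
Put B3 (14 ft³) in storage unit 1; 18 ft³ remain.
Put B4 (8 ft³) in storage unit 1; 10 ft³ remain.
Put B5 (22 ft³) in storage unit 2; 78 ft³ remain.
Put B6 (27 ft³) in storage unit 2; 51 ft³ remain.
Put B7 (15 ft³) in storage unit 2; 36 ft³ remain.
Put B8 (9 ft³) in storage unit 1; 1 ft³ remain.
Put B9 (71 ft³) in storage unit 3; 29 ft³ remain.
3 storage units × 100 ft³ = 300 ft³; used 234 ft³; unused 66 ft³.

66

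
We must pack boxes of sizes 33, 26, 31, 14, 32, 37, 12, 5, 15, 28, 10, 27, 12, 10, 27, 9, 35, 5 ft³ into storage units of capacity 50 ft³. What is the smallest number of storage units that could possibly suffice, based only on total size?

Total size = 33 + 26 + 31 + 14 + 32 + 37 + 12 + 5 + 15 + 28 + 10 + 27 + 12 + 10 + 27 + 9 + 35 + 5 = 368 ft³.
⌈368 / 50⌉ = 8.

8 storage units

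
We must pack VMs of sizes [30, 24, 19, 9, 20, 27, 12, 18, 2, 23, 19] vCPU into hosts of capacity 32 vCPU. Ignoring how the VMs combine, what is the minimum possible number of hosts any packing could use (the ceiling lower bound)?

7 hosts

Total size = 30 + 24 + 19 + 9 + 20 + 27 + 12 + 18 + 2 + 23 + 19 = 203 vCPU.
⌈203 / 32⌉ = 7.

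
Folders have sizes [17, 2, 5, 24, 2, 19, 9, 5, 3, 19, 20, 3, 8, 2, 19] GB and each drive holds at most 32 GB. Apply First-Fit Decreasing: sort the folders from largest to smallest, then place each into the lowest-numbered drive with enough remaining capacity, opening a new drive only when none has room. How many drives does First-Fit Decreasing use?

6 drives

Sorted descending: 24, 20, 19, 19, 19, 17, 9, 8, 5, 5, 3, 3, 2, 2, 2.
drive 1: place 24 GB, 8 GB left
drive 2: place 20 GB, 12 GB left
drive 3: place 19 GB, 13 GB left
drive 4: place 19 GB, 13 GB left
drive 5: place 19 GB, 13 GB left
drive 6: place 17 GB, 15 GB left
drive 2: place 9 GB, 3 GB left
drive 1: place 8 GB, 0 GB left
drive 3: place 5 GB, 8 GB left
drive 3: place 5 GB, 3 GB left
drive 2: place 3 GB, 0 GB left
drive 3: place 3 GB, 0 GB left
drive 4: place 2 GB, 11 GB left
drive 4: place 2 GB, 9 GB left
drive 4: place 2 GB, 7 GB left
Final drives: [24,8] [20,9,3] [19,5,5,3] [19,2,2,2] [19] [17].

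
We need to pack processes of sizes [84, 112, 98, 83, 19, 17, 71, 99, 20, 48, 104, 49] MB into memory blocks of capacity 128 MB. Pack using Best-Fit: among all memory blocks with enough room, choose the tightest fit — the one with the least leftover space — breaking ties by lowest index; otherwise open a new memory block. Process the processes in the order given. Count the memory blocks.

Put 84 MB in memory block 1; 44 MB remain.
Put 112 MB in memory block 2; 16 MB remain.
Put 98 MB in memory block 3; 30 MB remain.
Put 83 MB in memory block 4; 45 MB remain.
Put 19 MB in memory block 3; 11 MB remain.
Put 17 MB in memory block 1; 27 MB remain.
Put 71 MB in memory block 5; 57 MB remain.
Put 99 MB in memory block 6; 29 MB remain.
Put 20 MB in memory block 1; 7 MB remain.
Put 48 MB in memory block 5; 9 MB remain.
Put 104 MB in memory block 7; 24 MB remain.
Put 49 MB in memory block 8; 79 MB remain.
Final memory blocks: [84,17,20] [112] [98,19] [83] [71,48] [99] [104] [49].

8 memory blocks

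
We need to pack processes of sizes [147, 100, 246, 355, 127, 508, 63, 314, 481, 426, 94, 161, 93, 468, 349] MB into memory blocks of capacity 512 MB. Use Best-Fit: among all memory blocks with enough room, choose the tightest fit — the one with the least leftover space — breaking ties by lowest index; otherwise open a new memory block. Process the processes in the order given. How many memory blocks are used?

memory block 1: place 147 MB, 365 MB left
memory block 1: place 100 MB, 265 MB left
memory block 1: place 246 MB, 19 MB left
memory block 2: place 355 MB, 157 MB left
memory block 2: place 127 MB, 30 MB left
memory block 3: place 508 MB, 4 MB left
memory block 4: place 63 MB, 449 MB left
memory block 4: place 314 MB, 135 MB left
memory block 5: place 481 MB, 31 MB left
memory block 6: place 426 MB, 86 MB left
memory block 4: place 94 MB, 41 MB left
memory block 7: place 161 MB, 351 MB left
memory block 7: place 93 MB, 258 MB left
memory block 8: place 468 MB, 44 MB left
memory block 9: place 349 MB, 163 MB left

9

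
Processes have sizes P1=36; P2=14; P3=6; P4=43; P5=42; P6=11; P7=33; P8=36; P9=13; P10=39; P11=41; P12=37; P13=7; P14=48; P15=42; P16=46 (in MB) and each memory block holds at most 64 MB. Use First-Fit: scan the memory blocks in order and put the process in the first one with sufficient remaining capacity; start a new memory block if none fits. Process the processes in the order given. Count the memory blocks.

11

P1 (36 MB) → memory block 1 (remaining 28 MB)
P2 (14 MB) → memory block 1 (remaining 14 MB)
P3 (6 MB) → memory block 1 (remaining 8 MB)
P4 (43 MB) → memory block 2 (remaining 21 MB)
P5 (42 MB) → memory block 3 (remaining 22 MB)
P6 (11 MB) → memory block 2 (remaining 10 MB)
P7 (33 MB) → memory block 4 (remaining 31 MB)
P8 (36 MB) → memory block 5 (remaining 28 MB)
P9 (13 MB) → memory block 3 (remaining 9 MB)
P10 (39 MB) → memory block 6 (remaining 25 MB)
P11 (41 MB) → memory block 7 (remaining 23 MB)
P12 (37 MB) → memory block 8 (remaining 27 MB)
P13 (7 MB) → memory block 1 (remaining 1 MB)
P14 (48 MB) → memory block 9 (remaining 16 MB)
P15 (42 MB) → memory block 10 (remaining 22 MB)
P16 (46 MB) → memory block 11 (remaining 18 MB)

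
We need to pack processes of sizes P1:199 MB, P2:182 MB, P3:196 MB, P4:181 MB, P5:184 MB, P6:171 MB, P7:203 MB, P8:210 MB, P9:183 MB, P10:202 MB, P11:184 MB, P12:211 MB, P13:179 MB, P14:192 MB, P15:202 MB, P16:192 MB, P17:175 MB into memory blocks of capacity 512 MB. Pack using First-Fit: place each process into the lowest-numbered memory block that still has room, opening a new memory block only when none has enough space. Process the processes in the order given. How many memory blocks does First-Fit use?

9 memory blocks

P1 (199 MB) → memory block 1 (remaining 313 MB)
P2 (182 MB) → memory block 1 (remaining 131 MB)
P3 (196 MB) → memory block 2 (remaining 316 MB)
P4 (181 MB) → memory block 2 (remaining 135 MB)
P5 (184 MB) → memory block 3 (remaining 328 MB)
P6 (171 MB) → memory block 3 (remaining 157 MB)
P7 (203 MB) → memory block 4 (remaining 309 MB)
P8 (210 MB) → memory block 4 (remaining 99 MB)
P9 (183 MB) → memory block 5 (remaining 329 MB)
P10 (202 MB) → memory block 5 (remaining 127 MB)
P11 (184 MB) → memory block 6 (remaining 328 MB)
P12 (211 MB) → memory block 6 (remaining 117 MB)
P13 (179 MB) → memory block 7 (remaining 333 MB)
P14 (192 MB) → memory block 7 (remaining 141 MB)
P15 (202 MB) → memory block 8 (remaining 310 MB)
P16 (192 MB) → memory block 8 (remaining 118 MB)
P17 (175 MB) → memory block 9 (remaining 337 MB)
Final memory blocks: [199,182] [196,181] [184,171] [203,210] [183,202] [184,211] [179,192] [202,192] [175].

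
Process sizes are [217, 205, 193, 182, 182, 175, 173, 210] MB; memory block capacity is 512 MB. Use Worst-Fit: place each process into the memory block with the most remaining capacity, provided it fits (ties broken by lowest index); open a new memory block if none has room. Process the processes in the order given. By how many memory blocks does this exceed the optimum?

Worst-Fit: [217,205] [193,182] [182,175] [173,210] → 4 memory blocks.
Total size 1537 MB; any packing needs at least ⌈1537/512⌉ = 4 memory blocks.
So 4 is already optimal.

0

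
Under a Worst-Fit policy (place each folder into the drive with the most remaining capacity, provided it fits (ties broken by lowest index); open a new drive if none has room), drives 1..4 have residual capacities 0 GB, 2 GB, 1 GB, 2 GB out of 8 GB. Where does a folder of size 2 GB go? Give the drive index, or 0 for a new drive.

Drives with room: drive 2 (2 GB), drive 4 (2 GB).
Most room is drive 2 with 2 GB free.

2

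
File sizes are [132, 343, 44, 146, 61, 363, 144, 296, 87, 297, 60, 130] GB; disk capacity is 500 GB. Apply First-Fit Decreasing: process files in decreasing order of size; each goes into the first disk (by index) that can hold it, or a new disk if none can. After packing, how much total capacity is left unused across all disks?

397

Sorted descending: 363, 343, 297, 296, 146, 144, 132, 130, 87, 61, 60, 44.
disk 1: place 363 GB, 137 GB left
disk 2: place 343 GB, 157 GB left
disk 3: place 297 GB, 203 GB left
disk 4: place 296 GB, 204 GB left
disk 2: place 146 GB, 11 GB left
disk 3: place 144 GB, 59 GB left
disk 1: place 132 GB, 5 GB left
disk 4: place 130 GB, 74 GB left
disk 5: place 87 GB, 413 GB left
disk 4: place 61 GB, 13 GB left
disk 5: place 60 GB, 353 GB left
disk 3: place 44 GB, 15 GB left
5 disks × 500 GB = 2500 GB; used 2103 GB; unused 397 GB.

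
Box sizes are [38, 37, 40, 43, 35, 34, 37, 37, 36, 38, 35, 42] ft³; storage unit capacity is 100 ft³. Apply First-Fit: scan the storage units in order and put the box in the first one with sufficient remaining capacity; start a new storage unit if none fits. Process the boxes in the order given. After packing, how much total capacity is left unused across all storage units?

Put 38 ft³ in storage unit 1; 62 ft³ remain.
Put 37 ft³ in storage unit 1; 25 ft³ remain.
Put 40 ft³ in storage unit 2; 60 ft³ remain.
Put 43 ft³ in storage unit 2; 17 ft³ remain.
Put 35 ft³ in storage unit 3; 65 ft³ remain.
Put 34 ft³ in storage unit 3; 31 ft³ remain.
Put 37 ft³ in storage unit 4; 63 ft³ remain.
Put 37 ft³ in storage unit 4; 26 ft³ remain.
Put 36 ft³ in storage unit 5; 64 ft³ remain.
Put 38 ft³ in storage unit 5; 26 ft³ remain.
Put 35 ft³ in storage unit 6; 65 ft³ remain.
Put 42 ft³ in storage unit 6; 23 ft³ remain.
6 storage units × 100 ft³ = 600 ft³; used 452 ft³; unused 148 ft³.

148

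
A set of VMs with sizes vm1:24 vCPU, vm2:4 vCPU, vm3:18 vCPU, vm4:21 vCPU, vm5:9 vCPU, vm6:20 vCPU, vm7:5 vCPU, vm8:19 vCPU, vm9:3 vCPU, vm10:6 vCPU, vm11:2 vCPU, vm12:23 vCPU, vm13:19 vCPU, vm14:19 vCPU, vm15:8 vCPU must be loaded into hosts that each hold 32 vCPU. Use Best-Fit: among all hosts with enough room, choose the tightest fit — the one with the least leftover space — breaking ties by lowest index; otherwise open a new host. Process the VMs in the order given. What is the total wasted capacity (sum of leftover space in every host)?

vm1 (24 vCPU) → host 1 (remaining 8 vCPU)
vm2 (4 vCPU) → host 1 (remaining 4 vCPU)
vm3 (18 vCPU) → host 2 (remaining 14 vCPU)
vm4 (21 vCPU) → host 3 (remaining 11 vCPU)
vm5 (9 vCPU) → host 3 (remaining 2 vCPU)
vm6 (20 vCPU) → host 4 (remaining 12 vCPU)
vm7 (5 vCPU) → host 4 (remaining 7 vCPU)
vm8 (19 vCPU) → host 5 (remaining 13 vCPU)
vm9 (3 vCPU) → host 1 (remaining 1 vCPU)
vm10 (6 vCPU) → host 4 (remaining 1 vCPU)
vm11 (2 vCPU) → host 3 (remaining 0 vCPU)
vm12 (23 vCPU) → host 6 (remaining 9 vCPU)
vm13 (19 vCPU) → host 7 (remaining 13 vCPU)
vm14 (19 vCPU) → host 8 (remaining 13 vCPU)
vm15 (8 vCPU) → host 6 (remaining 1 vCPU)
8 hosts × 32 vCPU = 256 vCPU; used 200 vCPU; unused 56 vCPU.

56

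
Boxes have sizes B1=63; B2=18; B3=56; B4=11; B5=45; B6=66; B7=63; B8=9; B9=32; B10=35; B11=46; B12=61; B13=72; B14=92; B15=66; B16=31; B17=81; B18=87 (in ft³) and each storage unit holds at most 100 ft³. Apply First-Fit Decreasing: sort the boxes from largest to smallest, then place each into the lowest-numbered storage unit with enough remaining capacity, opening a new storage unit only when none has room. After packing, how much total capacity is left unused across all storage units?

166

Sorted descending: 92, 87, 81, 72, 66, 66, 63, 63, 61, 56, 46, 45, 35, 32, 31, 18, 11, 9.
92 ft³ → storage unit 1 (remaining 8 ft³)
87 ft³ → storage unit 2 (remaining 13 ft³)
81 ft³ → storage unit 3 (remaining 19 ft³)
72 ft³ → storage unit 4 (remaining 28 ft³)
66 ft³ → storage unit 5 (remaining 34 ft³)
66 ft³ → storage unit 6 (remaining 34 ft³)
63 ft³ → storage unit 7 (remaining 37 ft³)
63 ft³ → storage unit 8 (remaining 37 ft³)
61 ft³ → storage unit 9 (remaining 39 ft³)
56 ft³ → storage unit 10 (remaining 44 ft³)
46 ft³ → storage unit 11 (remaining 54 ft³)
45 ft³ → storage unit 11 (remaining 9 ft³)
35 ft³ → storage unit 7 (remaining 2 ft³)
32 ft³ → storage unit 5 (remaining 2 ft³)
31 ft³ → storage unit 6 (remaining 3 ft³)
18 ft³ → storage unit 3 (remaining 1 ft³)
11 ft³ → storage unit 2 (remaining 2 ft³)
9 ft³ → storage unit 4 (remaining 19 ft³)
11 storage units × 100 ft³ = 1100 ft³; used 934 ft³; unused 166 ft³.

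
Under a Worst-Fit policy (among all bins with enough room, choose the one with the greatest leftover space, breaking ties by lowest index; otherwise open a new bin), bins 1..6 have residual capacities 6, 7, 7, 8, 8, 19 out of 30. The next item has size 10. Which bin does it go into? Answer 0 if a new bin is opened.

6

Bins with room: bin 6 (19).
Most room is bin 6 with 19 free.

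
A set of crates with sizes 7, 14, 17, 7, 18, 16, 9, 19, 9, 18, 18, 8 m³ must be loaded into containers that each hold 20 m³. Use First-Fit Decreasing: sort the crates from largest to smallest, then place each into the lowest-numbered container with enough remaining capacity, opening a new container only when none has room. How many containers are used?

10

Sorted descending: 19, 18, 18, 18, 17, 16, 14, 9, 9, 8, 7, 7.
container 1: place 19 m³, 1 m³ left
container 2: place 18 m³, 2 m³ left
container 3: place 18 m³, 2 m³ left
container 4: place 18 m³, 2 m³ left
container 5: place 17 m³, 3 m³ left
container 6: place 16 m³, 4 m³ left
container 7: place 14 m³, 6 m³ left
container 8: place 9 m³, 11 m³ left
container 8: place 9 m³, 2 m³ left
container 9: place 8 m³, 12 m³ left
container 9: place 7 m³, 5 m³ left
container 10: place 7 m³, 13 m³ left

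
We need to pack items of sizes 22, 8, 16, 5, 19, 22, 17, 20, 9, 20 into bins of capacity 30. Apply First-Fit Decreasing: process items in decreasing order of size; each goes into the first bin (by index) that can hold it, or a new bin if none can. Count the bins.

Sorted descending: 22, 22, 20, 20, 19, 17, 16, 9, 8, 5.
Put 22 in bin 1; 8 remain.
Put 22 in bin 2; 8 remain.
Put 20 in bin 3; 10 remain.
Put 20 in bin 4; 10 remain.
Put 19 in bin 5; 11 remain.
Put 17 in bin 6; 13 remain.
Put 16 in bin 7; 14 remain.
Put 9 in bin 3; 1 remain.
Put 8 in bin 1; 0 remain.
Put 5 in bin 2; 3 remain.

7 bins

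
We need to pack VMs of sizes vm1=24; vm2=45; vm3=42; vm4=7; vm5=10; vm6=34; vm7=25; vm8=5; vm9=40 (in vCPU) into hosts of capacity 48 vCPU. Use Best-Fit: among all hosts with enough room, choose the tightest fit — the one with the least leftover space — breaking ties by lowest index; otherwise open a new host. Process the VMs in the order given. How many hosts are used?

Put vm1 (24 vCPU) in host 1; 24 vCPU remain.
Put vm2 (45 vCPU) in host 2; 3 vCPU remain.
Put vm3 (42 vCPU) in host 3; 6 vCPU remain.
Put vm4 (7 vCPU) in host 1; 17 vCPU remain.
Put vm5 (10 vCPU) in host 1; 7 vCPU remain.
Put vm6 (34 vCPU) in host 4; 14 vCPU remain.
Put vm7 (25 vCPU) in host 5; 23 vCPU remain.
Put vm8 (5 vCPU) in host 3; 1 vCPU remain.
Put vm9 (40 vCPU) in host 6; 8 vCPU remain.
Final hosts: [24,7,10] [45] [42,5] [34] [25] [40].

6 hosts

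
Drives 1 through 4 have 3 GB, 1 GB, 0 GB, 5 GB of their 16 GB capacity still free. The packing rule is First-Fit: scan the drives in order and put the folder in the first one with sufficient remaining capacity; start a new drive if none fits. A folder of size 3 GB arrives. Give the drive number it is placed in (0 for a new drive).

Drives with room: drive 1 (3 GB), drive 4 (5 GB).
The first with room is drive 1.

1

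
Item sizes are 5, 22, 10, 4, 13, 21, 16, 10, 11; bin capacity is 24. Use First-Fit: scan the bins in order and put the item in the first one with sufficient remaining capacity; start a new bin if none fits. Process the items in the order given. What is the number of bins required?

5 → bin 1 (remaining 19)
22 → bin 2 (remaining 2)
10 → bin 1 (remaining 9)
4 → bin 1 (remaining 5)
13 → bin 3 (remaining 11)
21 → bin 4 (remaining 3)
16 → bin 5 (remaining 8)
10 → bin 3 (remaining 1)
11 → bin 6 (remaining 13)

6 bins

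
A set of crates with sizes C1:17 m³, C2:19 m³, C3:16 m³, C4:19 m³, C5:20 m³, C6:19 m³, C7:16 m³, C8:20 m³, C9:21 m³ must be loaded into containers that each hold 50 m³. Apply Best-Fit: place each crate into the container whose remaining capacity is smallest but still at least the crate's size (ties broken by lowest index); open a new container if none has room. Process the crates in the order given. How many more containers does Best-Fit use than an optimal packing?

Best-Fit: [17,19] [16,19] [20,19] [16,20] [21] → 5 containers.
Total size 167 m³; any packing needs at least ⌈167/50⌉ = 4 containers.
An optimal packing achieves that bound: [21,20] [20,19] [19,19] [17,16,16] → 4 containers.
Excess: 5 − 4 = 1.

1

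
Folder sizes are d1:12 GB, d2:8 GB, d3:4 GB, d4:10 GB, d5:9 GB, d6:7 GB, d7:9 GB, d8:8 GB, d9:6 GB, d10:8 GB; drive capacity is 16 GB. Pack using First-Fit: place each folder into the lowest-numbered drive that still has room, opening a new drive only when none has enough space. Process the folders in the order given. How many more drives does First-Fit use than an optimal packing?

First-Fit: [12,4] [8,7] [10,6] [9] [9] [8,8] → 6 drives.
Total size 81 GB; any packing needs at least ⌈81/16⌉ = 6 drives.
So 6 is already optimal.

0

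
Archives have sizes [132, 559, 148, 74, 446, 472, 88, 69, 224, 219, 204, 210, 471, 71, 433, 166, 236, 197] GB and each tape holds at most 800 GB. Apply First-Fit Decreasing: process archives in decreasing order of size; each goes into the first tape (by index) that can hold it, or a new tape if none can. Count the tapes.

6

Sorted descending: 559, 472, 471, 446, 433, 236, 224, 219, 210, 204, 197, 166, 148, 132, 88, 74, 71, 69.
Put 559 GB in tape 1; 241 GB remain.
Put 472 GB in tape 2; 328 GB remain.
Put 471 GB in tape 3; 329 GB remain.
Put 446 GB in tape 4; 354 GB remain.
Put 433 GB in tape 5; 367 GB remain.
Put 236 GB in tape 1; 5 GB remain.
Put 224 GB in tape 2; 104 GB remain.
Put 219 GB in tape 3; 110 GB remain.
Put 210 GB in tape 4; 144 GB remain.
Put 204 GB in tape 5; 163 GB remain.
Put 197 GB in tape 6; 603 GB remain.
Put 166 GB in tape 6; 437 GB remain.
Put 148 GB in tape 5; 15 GB remain.
Put 132 GB in tape 4; 12 GB remain.
Put 88 GB in tape 2; 16 GB remain.
Put 74 GB in tape 3; 36 GB remain.
Put 71 GB in tape 6; 366 GB remain.
Put 69 GB in tape 6; 297 GB remain.
Final tapes: [559,236] [472,224,88] [471,219,74] [446,210,132] [433,204,148] [197,166,71,69].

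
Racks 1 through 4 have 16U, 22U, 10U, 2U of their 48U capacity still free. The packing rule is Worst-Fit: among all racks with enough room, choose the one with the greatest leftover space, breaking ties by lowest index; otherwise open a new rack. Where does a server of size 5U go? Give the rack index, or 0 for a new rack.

Racks with room: rack 1 (16U), rack 2 (22U), rack 3 (10U).
Most room is rack 2 with 22U free.

2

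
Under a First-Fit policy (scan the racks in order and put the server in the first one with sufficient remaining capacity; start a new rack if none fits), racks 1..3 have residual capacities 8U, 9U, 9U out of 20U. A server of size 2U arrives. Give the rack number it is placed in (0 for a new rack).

1

Racks with room: rack 1 (8U), rack 2 (9U), rack 3 (9U).
The first with room is rack 1.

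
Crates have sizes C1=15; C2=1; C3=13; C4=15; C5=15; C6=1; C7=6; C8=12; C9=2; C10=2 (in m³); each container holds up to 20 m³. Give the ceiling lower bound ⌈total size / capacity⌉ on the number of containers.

Total size = 15 + 1 + 13 + 15 + 15 + 1 + 6 + 12 + 2 + 2 = 82 m³.
⌈82 / 20⌉ = 5.

5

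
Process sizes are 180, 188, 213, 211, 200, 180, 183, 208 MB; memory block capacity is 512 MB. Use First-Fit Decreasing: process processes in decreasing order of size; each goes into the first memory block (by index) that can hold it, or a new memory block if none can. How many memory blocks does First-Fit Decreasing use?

Sorted descending: 213, 211, 208, 200, 188, 183, 180, 180.
213 MB → memory block 1 (remaining 299 MB)
211 MB → memory block 1 (remaining 88 MB)
208 MB → memory block 2 (remaining 304 MB)
200 MB → memory block 2 (remaining 104 MB)
188 MB → memory block 3 (remaining 324 MB)
183 MB → memory block 3 (remaining 141 MB)
180 MB → memory block 4 (remaining 332 MB)
180 MB → memory block 4 (remaining 152 MB)
Final memory blocks: [213,211] [208,200] [188,183] [180,180].

4 memory blocks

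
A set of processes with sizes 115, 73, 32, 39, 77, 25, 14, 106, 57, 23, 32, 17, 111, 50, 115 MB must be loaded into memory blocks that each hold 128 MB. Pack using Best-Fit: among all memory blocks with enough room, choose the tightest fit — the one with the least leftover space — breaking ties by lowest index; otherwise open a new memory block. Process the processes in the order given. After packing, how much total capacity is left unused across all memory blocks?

Put 115 MB in memory block 1; 13 MB remain.
Put 73 MB in memory block 2; 55 MB remain.
Put 32 MB in memory block 2; 23 MB remain.
Put 39 MB in memory block 3; 89 MB remain.
Put 77 MB in memory block 3; 12 MB remain.
Put 25 MB in memory block 4; 103 MB remain.
Put 14 MB in memory block 2; 9 MB remain.
Put 106 MB in memory block 5; 22 MB remain.
Put 57 MB in memory block 4; 46 MB remain.
Put 23 MB in memory block 4; 23 MB remain.
Put 32 MB in memory block 6; 96 MB remain.
Put 17 MB in memory block 5; 5 MB remain.
Put 111 MB in memory block 7; 17 MB remain.
Put 50 MB in memory block 6; 46 MB remain.
Put 115 MB in memory block 8; 13 MB remain.
8 memory blocks × 128 MB = 1024 MB; used 886 MB; unused 138 MB.

138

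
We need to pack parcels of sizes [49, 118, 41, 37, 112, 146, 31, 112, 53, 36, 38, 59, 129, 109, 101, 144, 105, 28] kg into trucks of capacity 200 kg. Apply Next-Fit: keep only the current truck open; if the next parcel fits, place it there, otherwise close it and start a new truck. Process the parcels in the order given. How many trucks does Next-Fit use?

10

49 kg → truck 1 (remaining 151 kg)
118 kg → truck 1 (remaining 33 kg)
41 kg → truck 2 (remaining 159 kg)
37 kg → truck 2 (remaining 122 kg)
112 kg → truck 2 (remaining 10 kg)
146 kg → truck 3 (remaining 54 kg)
31 kg → truck 3 (remaining 23 kg)
112 kg → truck 4 (remaining 88 kg)
53 kg → truck 4 (remaining 35 kg)
36 kg → truck 5 (remaining 164 kg)
38 kg → truck 5 (remaining 126 kg)
59 kg → truck 5 (remaining 67 kg)
129 kg → truck 6 (remaining 71 kg)
109 kg → truck 7 (remaining 91 kg)
101 kg → truck 8 (remaining 99 kg)
144 kg → truck 9 (remaining 56 kg)
105 kg → truck 10 (remaining 95 kg)
28 kg → truck 10 (remaining 67 kg)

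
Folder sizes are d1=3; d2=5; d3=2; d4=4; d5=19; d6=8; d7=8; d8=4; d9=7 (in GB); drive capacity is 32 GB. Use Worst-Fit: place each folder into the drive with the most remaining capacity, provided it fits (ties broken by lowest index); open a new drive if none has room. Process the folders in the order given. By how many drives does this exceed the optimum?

1

Worst-Fit: [3,5,2,4,8,4] [19,8] [7] → 3 drives.
Total size 60 GB; any packing needs at least ⌈60/32⌉ = 2 drives.
An optimal packing achieves that bound: [19,8,5] [8,7,4,4,3,2] → 2 drives.
Excess: 3 − 2 = 1.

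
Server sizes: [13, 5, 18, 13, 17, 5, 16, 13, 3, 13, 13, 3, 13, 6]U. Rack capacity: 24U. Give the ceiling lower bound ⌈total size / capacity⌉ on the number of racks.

Total size = 13 + 5 + 18 + 13 + 17 + 5 + 16 + 13 + 3 + 13 + 13 + 3 + 13 + 6 = 151U.
⌈151 / 24⌉ = 7.

7 racks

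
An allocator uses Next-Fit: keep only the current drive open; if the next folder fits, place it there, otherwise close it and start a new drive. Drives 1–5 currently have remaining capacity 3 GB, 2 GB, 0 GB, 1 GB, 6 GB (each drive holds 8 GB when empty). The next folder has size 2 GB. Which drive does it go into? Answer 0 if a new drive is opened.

5

Next-Fit only looks at drive 5, which has 6 GB free.
2 GB fits there.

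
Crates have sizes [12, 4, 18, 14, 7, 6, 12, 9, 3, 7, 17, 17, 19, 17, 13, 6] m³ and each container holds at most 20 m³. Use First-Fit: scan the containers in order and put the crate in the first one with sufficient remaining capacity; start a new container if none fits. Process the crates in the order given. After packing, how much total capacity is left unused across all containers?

19

12 m³ → container 1 (remaining 8 m³)
4 m³ → container 1 (remaining 4 m³)
18 m³ → container 2 (remaining 2 m³)
14 m³ → container 3 (remaining 6 m³)
7 m³ → container 4 (remaining 13 m³)
6 m³ → container 3 (remaining 0 m³)
12 m³ → container 4 (remaining 1 m³)
9 m³ → container 5 (remaining 11 m³)
3 m³ → container 1 (remaining 1 m³)
7 m³ → container 5 (remaining 4 m³)
17 m³ → container 6 (remaining 3 m³)
17 m³ → container 7 (remaining 3 m³)
19 m³ → container 8 (remaining 1 m³)
17 m³ → container 9 (remaining 3 m³)
13 m³ → container 10 (remaining 7 m³)
6 m³ → container 10 (remaining 1 m³)
10 containers × 20 m³ = 200 m³; used 181 m³; unused 19 m³.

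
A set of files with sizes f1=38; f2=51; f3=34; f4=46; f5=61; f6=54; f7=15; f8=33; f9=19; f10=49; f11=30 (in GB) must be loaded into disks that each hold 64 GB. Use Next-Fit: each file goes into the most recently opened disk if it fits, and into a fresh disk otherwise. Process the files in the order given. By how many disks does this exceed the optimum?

Next-Fit: [38] [51] [34] [46] [61] [54] [15,33] [19] [49] [30] → 10 disks.
8 files exceed 32 GB (half the capacity), and no two of those can share a disk, so at least 8 disks are needed.
An optimal packing achieves that bound: [61] [54] [51] [49,15] [46] [38,19] [34,30] [33] → 8 disks.
Excess: 10 − 8 = 2.

2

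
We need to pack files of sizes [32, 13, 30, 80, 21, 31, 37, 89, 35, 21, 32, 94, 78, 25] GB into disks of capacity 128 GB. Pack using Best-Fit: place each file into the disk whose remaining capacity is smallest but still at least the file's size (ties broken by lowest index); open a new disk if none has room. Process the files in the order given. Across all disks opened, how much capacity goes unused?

Put 32 GB in disk 1; 96 GB remain.
Put 13 GB in disk 1; 83 GB remain.
Put 30 GB in disk 1; 53 GB remain.
Put 80 GB in disk 2; 48 GB remain.
Put 21 GB in disk 2; 27 GB remain.
Put 31 GB in disk 1; 22 GB remain.
Put 37 GB in disk 3; 91 GB remain.
Put 89 GB in disk 3; 2 GB remain.
Put 35 GB in disk 4; 93 GB remain.
Put 21 GB in disk 1; 1 GB remain.
Put 32 GB in disk 4; 61 GB remain.
Put 94 GB in disk 5; 34 GB remain.
Put 78 GB in disk 6; 50 GB remain.
Put 25 GB in disk 2; 2 GB remain.
6 disks × 128 GB = 768 GB; used 618 GB; unused 150 GB.

150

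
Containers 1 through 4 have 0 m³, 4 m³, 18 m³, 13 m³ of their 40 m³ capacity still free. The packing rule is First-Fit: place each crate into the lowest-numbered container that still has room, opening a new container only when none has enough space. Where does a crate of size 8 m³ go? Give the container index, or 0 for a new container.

3

Containers with room: container 3 (18 m³), container 4 (13 m³).
The first with room is container 3.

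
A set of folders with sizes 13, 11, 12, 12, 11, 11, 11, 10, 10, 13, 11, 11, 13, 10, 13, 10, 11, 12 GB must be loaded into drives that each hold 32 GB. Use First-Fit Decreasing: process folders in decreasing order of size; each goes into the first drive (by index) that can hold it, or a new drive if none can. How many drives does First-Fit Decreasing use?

8 drives

Sorted descending: 13, 13, 13, 13, 12, 12, 12, 11, 11, 11, 11, 11, 11, 11, 10, 10, 10, 10.
drive 1: place 13 GB, 19 GB left
drive 1: place 13 GB, 6 GB left
drive 2: place 13 GB, 19 GB left
drive 2: place 13 GB, 6 GB left
drive 3: place 12 GB, 20 GB left
drive 3: place 12 GB, 8 GB left
drive 4: place 12 GB, 20 GB left
drive 4: place 11 GB, 9 GB left
drive 5: place 11 GB, 21 GB left
drive 5: place 11 GB, 10 GB left
drive 6: place 11 GB, 21 GB left
drive 6: place 11 GB, 10 GB left
drive 7: place 11 GB, 21 GB left
drive 7: place 11 GB, 10 GB left
drive 5: place 10 GB, 0 GB left
drive 6: place 10 GB, 0 GB left
drive 7: place 10 GB, 0 GB left
drive 8: place 10 GB, 22 GB left
Final drives: [13,13] [13,13] [12,12] [12,11] [11,11,10] [11,11,10] [11,11,10] [10].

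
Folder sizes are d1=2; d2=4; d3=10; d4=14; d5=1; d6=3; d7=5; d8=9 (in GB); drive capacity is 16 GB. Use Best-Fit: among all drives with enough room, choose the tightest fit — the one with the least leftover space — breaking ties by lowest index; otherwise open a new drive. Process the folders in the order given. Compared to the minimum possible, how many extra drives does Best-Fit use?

Best-Fit: [2,4,10] [14,1] [3,5] [9] → 4 drives.
Total size 48 GB; any packing needs at least ⌈48/16⌉ = 3 drives.
An optimal packing achieves that bound: [14,2] [10,5,1] [9,4,3] → 3 drives.
Excess: 4 − 3 = 1.

1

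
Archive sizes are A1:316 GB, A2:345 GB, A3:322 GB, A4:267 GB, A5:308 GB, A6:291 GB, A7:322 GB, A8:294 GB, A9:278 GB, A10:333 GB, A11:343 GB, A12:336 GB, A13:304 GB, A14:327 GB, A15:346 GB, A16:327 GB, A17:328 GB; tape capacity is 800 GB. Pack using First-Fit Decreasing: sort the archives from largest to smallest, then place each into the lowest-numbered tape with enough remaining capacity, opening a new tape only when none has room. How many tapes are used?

9

Sorted descending: 346, 345, 343, 336, 333, 328, 327, 327, 322, 322, 316, 308, 304, 294, 291, 278, 267.
Put 346 GB in tape 1; 454 GB remain.
Put 345 GB in tape 1; 109 GB remain.
Put 343 GB in tape 2; 457 GB remain.
Put 336 GB in tape 2; 121 GB remain.
Put 333 GB in tape 3; 467 GB remain.
Put 328 GB in tape 3; 139 GB remain.
Put 327 GB in tape 4; 473 GB remain.
Put 327 GB in tape 4; 146 GB remain.
Put 322 GB in tape 5; 478 GB remain.
Put 322 GB in tape 5; 156 GB remain.
Put 316 GB in tape 6; 484 GB remain.
Put 308 GB in tape 6; 176 GB remain.
Put 304 GB in tape 7; 496 GB remain.
Put 294 GB in tape 7; 202 GB remain.
Put 291 GB in tape 8; 509 GB remain.
Put 278 GB in tape 8; 231 GB remain.
Put 267 GB in tape 9; 533 GB remain.
Final tapes: [346,345] [343,336] [333,328] [327,327] [322,322] [316,308] [304,294] [291,278] [267].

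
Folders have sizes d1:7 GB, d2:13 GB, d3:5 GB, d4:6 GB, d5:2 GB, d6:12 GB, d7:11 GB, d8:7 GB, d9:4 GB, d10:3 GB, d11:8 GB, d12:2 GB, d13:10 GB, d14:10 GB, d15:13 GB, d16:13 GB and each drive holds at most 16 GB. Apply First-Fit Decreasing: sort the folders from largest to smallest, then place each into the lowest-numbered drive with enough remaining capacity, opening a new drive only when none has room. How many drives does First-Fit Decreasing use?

Sorted descending: 13, 13, 13, 12, 11, 10, 10, 8, 7, 7, 6, 5, 4, 3, 2, 2.
13 GB → drive 1 (remaining 3 GB)
13 GB → drive 2 (remaining 3 GB)
13 GB → drive 3 (remaining 3 GB)
12 GB → drive 4 (remaining 4 GB)
11 GB → drive 5 (remaining 5 GB)
10 GB → drive 6 (remaining 6 GB)
10 GB → drive 7 (remaining 6 GB)
8 GB → drive 8 (remaining 8 GB)
7 GB → drive 8 (remaining 1 GB)
7 GB → drive 9 (remaining 9 GB)
6 GB → drive 6 (remaining 0 GB)
5 GB → drive 5 (remaining 0 GB)
4 GB → drive 4 (remaining 0 GB)
3 GB → drive 1 (remaining 0 GB)
2 GB → drive 2 (remaining 1 GB)
2 GB → drive 3 (remaining 1 GB)

9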